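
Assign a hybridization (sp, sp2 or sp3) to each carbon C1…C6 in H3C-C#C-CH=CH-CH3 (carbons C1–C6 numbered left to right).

C1 sp3, C2 sp, C3 sp, C4 sp2, C5 sp2, C6 sp3

C1: 4 σ bonds — 4 electron domains, sp3.
C2 (2 σ bonds, plus two π bonds) has steric number 2: sp.
C3 is sp: 2 σ bonds, plus two π bonds, 2 electron-density regions.
C4 is sp2: 3 σ bonds, plus one π bond, 3 electron-density regions.
C5: 3 σ bonds, plus one π bond; 3 regions of electron density → sp2.
C6 is sp3: 4 σ bonds, 4 electron-density regions.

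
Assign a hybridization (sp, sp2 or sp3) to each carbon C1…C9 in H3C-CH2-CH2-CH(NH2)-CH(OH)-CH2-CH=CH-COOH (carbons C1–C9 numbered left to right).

C1 has 4 σ bonds: steric number 4 → sp3.
C2 carries 4 σ bonds, giving a steric number of 4, so it is sp3.
C3: 4 σ bonds; 4 regions of electron density → sp3.
C4 (4 σ bonds) has steric number 4: sp3.
C5 (4 σ bonds) has steric number 4: sp3.
C6 (4 σ bonds) has steric number 4: sp3.
C7: 3 σ bonds, plus one π bond; 3 regions of electron density → sp2.
C8 is sp2: 3 σ bonds, plus one π bond, 3 electron-density regions.
C9 — 3 σ bonds, plus one π bond. Steric number 3, so sp2.

C1 sp3, C2 sp3, C3 sp3, C4 sp3, C5 sp3, C6 sp3, C7 sp2, C8 sp2, C9 sp2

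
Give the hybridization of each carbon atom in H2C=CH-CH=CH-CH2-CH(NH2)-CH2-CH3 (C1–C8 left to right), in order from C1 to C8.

C1 (3 σ bonds, plus one π bond) has steric number 3: sp2.
C2 carries 3 σ bonds, plus one π bond, giving a steric number of 3, so it is sp2.
C3 — 3 σ bonds, plus one π bond. Steric number 3, so sp2.
C4 has 3 σ bonds, plus one π bond: steric number 3 → sp2.
C5 has 4 σ bonds: steric number 4 → sp3.
C6: 4 σ bonds — 4 electron domains, sp3.
C7 is sp3: 4 σ bonds, 4 electron-density regions.
C8 carries 4 σ bonds, giving a steric number of 4, so it is sp3.

C1 sp2, C2 sp2, C3 sp2, C4 sp2, C5 sp3, C6 sp3, C7 sp3, C8 sp3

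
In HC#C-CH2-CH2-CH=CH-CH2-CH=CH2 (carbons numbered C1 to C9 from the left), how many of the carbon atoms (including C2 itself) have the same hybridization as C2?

C2 is sp (two π bonds).
C1: sp ✓
C2: sp ✓
C3: sp3
C4: sp3
C5: sp2
C6: sp2
C7: sp3
C8: sp2
C9: sp2
2 carbons are sp.

2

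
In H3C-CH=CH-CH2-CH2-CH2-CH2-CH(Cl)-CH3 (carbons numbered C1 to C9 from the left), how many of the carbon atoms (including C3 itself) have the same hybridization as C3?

C3 is sp2 (one π bond).
C1: sp3
C2: sp2 ✓
C3: sp2 ✓
C4: sp3
C5: sp3
C6: sp3
C7: sp3
C8: sp3
C9: sp3
2 carbons are sp2.

2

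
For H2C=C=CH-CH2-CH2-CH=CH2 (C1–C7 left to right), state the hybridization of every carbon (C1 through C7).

C1 — 3 σ bonds, plus one π bond. Steric number 3, so sp2.
C2: 2 σ bonds, plus two π bonds; 2 regions of electron density → sp.
C3 (3 σ bonds, plus one π bond) has steric number 3: sp2.
C4: 4 σ bonds; 4 regions of electron density → sp3.
C5 — 4 σ bonds. Steric number 4, so sp3.
C6: 3 σ bonds, plus one π bond; 3 regions of electron density → sp2.
C7 — 3 σ bonds, plus one π bond. Steric number 3, so sp2.

C1 sp2, C2 sp, C3 sp2, C4 sp3, C5 sp3, C6 sp2, C7 sp2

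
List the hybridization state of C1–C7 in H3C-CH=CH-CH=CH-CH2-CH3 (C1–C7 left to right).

C1 sp3, C2 sp2, C3 sp2, C4 sp2, C5 sp2, C6 sp3, C7 sp3

C1 (4 σ bonds) has steric number 4: sp3.
C2: 3 σ bonds, plus one π bond — 3 electron domains, sp2.
C3 has 3 σ bonds, plus one π bond: steric number 3 → sp2.
C4: 3 σ bonds, plus one π bond — 3 electron domains, sp2.
C5 carries 3 σ bonds, plus one π bond, giving a steric number of 3, so it is sp2.
C6: 4 σ bonds; 4 regions of electron density → sp3.
C7 has 4 σ bonds: steric number 4 → sp3.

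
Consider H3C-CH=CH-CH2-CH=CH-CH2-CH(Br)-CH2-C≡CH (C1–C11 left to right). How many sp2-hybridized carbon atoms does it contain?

C1: sp3
C2: sp2 ✓
C3: sp2 ✓
C4: sp3
C5: sp2 ✓
C6: sp2 ✓
C7: sp3
C8: sp3
C9: sp3
C10: sp
C11: sp
C2, C3, C5, C6 → 4 sp2 carbons.

4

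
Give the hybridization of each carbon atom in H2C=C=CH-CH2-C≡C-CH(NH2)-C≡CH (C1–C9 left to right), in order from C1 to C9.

C1 sp2, C2 sp, C3 sp2, C4 sp3, C5 sp, C6 sp, C7 sp3, C8 sp, C9 sp

C1: 3 σ bonds, plus one π bond — 3 electron domains, sp2.
C2 — 2 σ bonds, plus two π bonds. Steric number 2, so sp.
C3: 3 σ bonds, plus one π bond; 3 regions of electron density → sp2.
C4 has 4 σ bonds: steric number 4 → sp3.
C5 — 2 σ bonds, plus two π bonds. Steric number 2, so sp.
C6 (2 σ bonds, plus two π bonds) has steric number 2: sp.
C7: 4 σ bonds; 4 regions of electron density → sp3.
C8 (2 σ bonds, plus two π bonds) has steric number 2: sp.
C9: 2 σ bonds, plus two π bonds — 2 electron domains, sp.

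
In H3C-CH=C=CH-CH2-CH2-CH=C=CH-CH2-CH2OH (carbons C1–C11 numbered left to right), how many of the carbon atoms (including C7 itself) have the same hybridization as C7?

C7 is sp2 (one π bond).
C1: sp3
C2: sp2 ✓
C3: sp
C4: sp2 ✓
C5: sp3
C6: sp3
C7: sp2 ✓
C8: sp
C9: sp2 ✓
C10: sp3
C11: sp3
4 carbons are sp2.

4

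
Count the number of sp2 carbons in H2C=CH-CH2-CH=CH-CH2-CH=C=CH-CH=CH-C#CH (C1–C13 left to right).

C1: sp2 ✓
C2: sp2 ✓
C3: sp3
C4: sp2 ✓
C5: sp2 ✓
C6: sp3
C7: sp2 ✓
C8: sp
C9: sp2 ✓
C10: sp2 ✓
C11: sp2 ✓
C12: sp
C13: sp
C1, C2, C4, C5, C7, C9, C10, C11 → 8 sp2 carbons.

8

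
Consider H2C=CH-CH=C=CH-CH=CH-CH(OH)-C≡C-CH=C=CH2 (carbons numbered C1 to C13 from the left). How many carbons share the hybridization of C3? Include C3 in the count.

8

C3 is sp2 (one π bond).
C1: sp2 ✓
C2: sp2 ✓
C3: sp2 ✓
C4: sp
C5: sp2 ✓
C6: sp2 ✓
C7: sp2 ✓
C8: sp3
C9: sp
C10: sp
C11: sp2 ✓
C12: sp
C13: sp2 ✓
8 carbons are sp2.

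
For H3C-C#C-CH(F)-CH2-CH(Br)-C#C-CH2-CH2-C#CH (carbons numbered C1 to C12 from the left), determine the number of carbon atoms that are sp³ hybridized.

C1: sp3 ✓
C2: sp
C3: sp
C4: sp3 ✓
C5: sp3 ✓
C6: sp3 ✓
C7: sp
C8: sp
C9: sp3 ✓
C10: sp3 ✓
C11: sp
C12: sp
C1, C4, C5, C6, C9, C10 → 6 sp3 carbons.

6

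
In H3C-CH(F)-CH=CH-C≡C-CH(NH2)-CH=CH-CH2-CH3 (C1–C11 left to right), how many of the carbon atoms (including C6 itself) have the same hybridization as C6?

2

C6 is sp (two π bonds).
C1: sp3
C2: sp3
C3: sp2
C4: sp2
C5: sp ✓
C6: sp ✓
C7: sp3
C8: sp2
C9: sp2
C10: sp3
C11: sp3
2 carbons are sp.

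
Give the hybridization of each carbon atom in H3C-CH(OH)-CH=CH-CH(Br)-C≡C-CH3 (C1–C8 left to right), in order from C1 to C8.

C1 (4 σ bonds) has steric number 4: sp3.
C2: 4 σ bonds — 4 electron domains, sp3.
C3: 3 σ bonds, plus one π bond — 3 electron domains, sp2.
C4 has 3 σ bonds, plus one π bond: steric number 3 → sp2.
C5: 4 σ bonds; 4 regions of electron density → sp3.
C6: 2 σ bonds, plus two π bonds; 2 regions of electron density → sp.
C7 is sp: 2 σ bonds, plus two π bonds, 2 electron-density regions.
C8 has 4 σ bonds: steric number 4 → sp3.

C1 sp3, C2 sp3, C3 sp2, C4 sp2, C5 sp3, C6 sp, C7 sp, C8 sp3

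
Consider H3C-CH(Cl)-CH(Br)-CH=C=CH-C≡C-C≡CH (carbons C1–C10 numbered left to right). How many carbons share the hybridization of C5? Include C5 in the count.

5

C5 is sp (two π bonds).
C1: sp3
C2: sp3
C3: sp3
C4: sp2
C5: sp ✓
C6: sp2
C7: sp ✓
C8: sp ✓
C9: sp ✓
C10: sp ✓
5 carbons are sp.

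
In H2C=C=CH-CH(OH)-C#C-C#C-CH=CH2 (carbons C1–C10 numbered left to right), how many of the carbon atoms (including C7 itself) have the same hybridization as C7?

5

C7 is sp (two π bonds).
C1: sp2
C2: sp ✓
C3: sp2
C4: sp3
C5: sp ✓
C6: sp ✓
C7: sp ✓
C8: sp ✓
C9: sp2
C10: sp2
5 carbons are sp.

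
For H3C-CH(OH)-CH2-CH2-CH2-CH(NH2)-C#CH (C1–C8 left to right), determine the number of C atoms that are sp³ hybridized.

6

C1: sp3 ✓
C2: sp3 ✓
C3: sp3 ✓
C4: sp3 ✓
C5: sp3 ✓
C6: sp3 ✓
C7: sp
C8: sp
C1, C2, C3, C4, C5, C6 → 6 sp3 carbons.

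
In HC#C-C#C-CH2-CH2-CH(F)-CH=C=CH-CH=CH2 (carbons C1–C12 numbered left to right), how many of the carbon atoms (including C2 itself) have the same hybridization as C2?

5

C2 is sp (two π bonds).
C1: sp ✓
C2: sp ✓
C3: sp ✓
C4: sp ✓
C5: sp3
C6: sp3
C7: sp3
C8: sp2
C9: sp ✓
C10: sp2
C11: sp2
C12: sp2
5 carbons are sp.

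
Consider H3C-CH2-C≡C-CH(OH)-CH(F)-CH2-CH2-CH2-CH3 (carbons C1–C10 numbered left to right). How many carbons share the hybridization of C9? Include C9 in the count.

C9 is sp3 (only σ bonds).
C1: sp3 ✓
C2: sp3 ✓
C3: sp
C4: sp
C5: sp3 ✓
C6: sp3 ✓
C7: sp3 ✓
C8: sp3 ✓
C9: sp3 ✓
C10: sp3 ✓
8 carbons are sp3.

8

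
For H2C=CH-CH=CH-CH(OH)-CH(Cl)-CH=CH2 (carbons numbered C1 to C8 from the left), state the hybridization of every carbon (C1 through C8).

C1 (3 σ bonds, plus one π bond) has steric number 3: sp2.
C2 — 3 σ bonds, plus one π bond. Steric number 3, so sp2.
C3 (3 σ bonds, plus one π bond) has steric number 3: sp2.
C4 — 3 σ bonds, plus one π bond. Steric number 3, so sp2.
C5 — 4 σ bonds. Steric number 4, so sp3.
C6: 4 σ bonds — 4 electron domains, sp3.
C7 — 3 σ bonds, plus one π bond. Steric number 3, so sp2.
C8 carries 3 σ bonds, plus one π bond, giving a steric number of 3, so it is sp2.

C1 sp2, C2 sp2, C3 sp2, C4 sp2, C5 sp3, C6 sp3, C7 sp2, C8 sp2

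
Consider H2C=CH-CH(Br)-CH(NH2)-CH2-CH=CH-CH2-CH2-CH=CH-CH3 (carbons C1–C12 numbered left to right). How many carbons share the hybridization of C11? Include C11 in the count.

C11 is sp2 (one π bond).
C1: sp2 ✓
C2: sp2 ✓
C3: sp3
C4: sp3
C5: sp3
C6: sp2 ✓
C7: sp2 ✓
C8: sp3
C9: sp3
C10: sp2 ✓
C11: sp2 ✓
C12: sp3
6 carbons are sp2.

6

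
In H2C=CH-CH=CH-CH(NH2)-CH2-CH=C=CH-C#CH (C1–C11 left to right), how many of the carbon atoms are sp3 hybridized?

2

C1: sp2
C2: sp2
C3: sp2
C4: sp2
C5: sp3 ✓
C6: sp3 ✓
C7: sp2
C8: sp
C9: sp2
C10: sp
C11: sp
C5, C6 → 2 sp3 carbons.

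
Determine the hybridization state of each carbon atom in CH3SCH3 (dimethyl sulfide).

sp^3

Each carbon atom — 4 σ bonds. Steric number 4, so sp3.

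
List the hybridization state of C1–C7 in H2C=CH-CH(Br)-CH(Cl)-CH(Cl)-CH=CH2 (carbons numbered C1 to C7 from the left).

C1 has 3 σ bonds, plus one π bond: steric number 3 → sp2.
C2: 3 σ bonds, plus one π bond; 3 regions of electron density → sp2.
C3: 4 σ bonds; 4 regions of electron density → sp3.
C4 (4 σ bonds) has steric number 4: sp3.
C5: 4 σ bonds; 4 regions of electron density → sp3.
C6: 3 σ bonds, plus one π bond — 3 electron domains, sp2.
C7 — 3 σ bonds, plus one π bond. Steric number 3, so sp2.

C1 sp2, C2 sp2, C3 sp3, C4 sp3, C5 sp3, C6 sp2, C7 sp2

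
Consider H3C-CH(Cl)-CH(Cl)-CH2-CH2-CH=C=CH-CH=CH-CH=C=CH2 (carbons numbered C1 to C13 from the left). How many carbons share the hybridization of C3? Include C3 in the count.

5

C3 is sp3 (only σ bonds).
C1: sp3 ✓
C2: sp3 ✓
C3: sp3 ✓
C4: sp3 ✓
C5: sp3 ✓
C6: sp2
C7: sp
C8: sp2
C9: sp2
C10: sp2
C11: sp2
C12: sp
C13: sp2
5 carbons are sp3.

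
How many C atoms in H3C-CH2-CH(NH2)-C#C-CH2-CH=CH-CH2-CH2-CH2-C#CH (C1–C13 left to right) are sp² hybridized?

C1: sp3
C2: sp3
C3: sp3
C4: sp
C5: sp
C6: sp3
C7: sp2 ✓
C8: sp2 ✓
C9: sp3
C10: sp3
C11: sp3
C12: sp
C13: sp
C7, C8 → 2 sp2 carbons.

2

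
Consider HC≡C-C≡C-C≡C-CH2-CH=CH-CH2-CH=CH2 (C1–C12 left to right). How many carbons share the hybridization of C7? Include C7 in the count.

2

C7 is sp3 (only σ bonds).
C1: sp
C2: sp
C3: sp
C4: sp
C5: sp
C6: sp
C7: sp3 ✓
C8: sp2
C9: sp2
C10: sp3 ✓
C11: sp2
C12: sp2
2 carbons are sp3.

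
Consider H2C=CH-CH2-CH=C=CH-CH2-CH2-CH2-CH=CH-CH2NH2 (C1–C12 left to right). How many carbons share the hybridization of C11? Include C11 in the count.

C11 is sp2 (one π bond).
C1: sp2 ✓
C2: sp2 ✓
C3: sp3
C4: sp2 ✓
C5: sp
C6: sp2 ✓
C7: sp3
C8: sp3
C9: sp3
C10: sp2 ✓
C11: sp2 ✓
C12: sp3
6 carbons are sp2.

6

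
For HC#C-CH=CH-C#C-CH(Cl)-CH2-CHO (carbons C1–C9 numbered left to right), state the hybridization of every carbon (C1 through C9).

C1 is sp: 2 σ bonds, plus two π bonds, 2 electron-density regions.
C2 is sp: 2 σ bonds, plus two π bonds, 2 electron-density regions.
C3 is sp2: 3 σ bonds, plus one π bond, 3 electron-density regions.
C4 is sp2: 3 σ bonds, plus one π bond, 3 electron-density regions.
C5: 2 σ bonds, plus two π bonds; 2 regions of electron density → sp.
C6 — 2 σ bonds, plus two π bonds. Steric number 2, so sp.
C7 carries 4 σ bonds, giving a steric number of 4, so it is sp3.
C8 has 4 σ bonds: steric number 4 → sp3.
C9 carries 3 σ bonds, plus one π bond, giving a steric number of 3, so it is sp2.

C1 sp, C2 sp, C3 sp2, C4 sp2, C5 sp, C6 sp, C7 sp3, C8 sp3, C9 sp2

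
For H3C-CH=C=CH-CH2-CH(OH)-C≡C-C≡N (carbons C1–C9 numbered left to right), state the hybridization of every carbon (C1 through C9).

C1 sp3, C2 sp2, C3 sp, C4 sp2, C5 sp3, C6 sp3, C7 sp, C8 sp, C9 sp

C1: 4 σ bonds — 4 electron domains, sp3.
C2: 3 σ bonds, plus one π bond; 3 regions of electron density → sp2.
C3 (2 σ bonds, plus two π bonds) has steric number 2: sp.
C4 is sp2: 3 σ bonds, plus one π bond, 3 electron-density regions.
C5: 4 σ bonds — 4 electron domains, sp3.
C6 — 4 σ bonds. Steric number 4, so sp3.
C7 carries 2 σ bonds, plus two π bonds, giving a steric number of 2, so it is sp.
C8 has 2 σ bonds, plus two π bonds: steric number 2 → sp.
C9 (2 σ bonds, plus two π bonds) has steric number 2: sp.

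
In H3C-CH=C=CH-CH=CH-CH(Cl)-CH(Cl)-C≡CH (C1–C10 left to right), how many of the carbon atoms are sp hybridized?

3

C1: sp3
C2: sp2
C3: sp ✓
C4: sp2
C5: sp2
C6: sp2
C7: sp3
C8: sp3
C9: sp ✓
C10: sp ✓
C3, C9, C10 → 3 sp carbons.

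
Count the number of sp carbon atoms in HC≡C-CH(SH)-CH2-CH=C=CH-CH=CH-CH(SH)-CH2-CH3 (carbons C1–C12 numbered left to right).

C1: sp ✓
C2: sp ✓
C3: sp3
C4: sp3
C5: sp2
C6: sp ✓
C7: sp2
C8: sp2
C9: sp2
C10: sp3
C11: sp3
C12: sp3
C1, C2, C6 → 3 sp carbons.

3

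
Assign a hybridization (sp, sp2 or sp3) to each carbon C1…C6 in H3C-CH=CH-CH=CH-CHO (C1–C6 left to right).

C1: 4 σ bonds; 4 regions of electron density → sp3.
C2 is sp2: 3 σ bonds, plus one π bond, 3 electron-density regions.
C3 has 3 σ bonds, plus one π bond: steric number 3 → sp2.
C4 carries 3 σ bonds, plus one π bond, giving a steric number of 3, so it is sp2.
C5: 3 σ bonds, plus one π bond; 3 regions of electron density → sp2.
C6 is sp2: 3 σ bonds, plus one π bond, 3 electron-density regions.

C1 sp3, C2 sp2, C3 sp2, C4 sp2, C5 sp2, C6 sp2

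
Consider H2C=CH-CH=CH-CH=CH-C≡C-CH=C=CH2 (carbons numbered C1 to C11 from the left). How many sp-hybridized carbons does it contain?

3

C1: sp2
C2: sp2
C3: sp2
C4: sp2
C5: sp2
C6: sp2
C7: sp ✓
C8: sp ✓
C9: sp2
C10: sp ✓
C11: sp2
C7, C8, C10 → 3 sp carbons.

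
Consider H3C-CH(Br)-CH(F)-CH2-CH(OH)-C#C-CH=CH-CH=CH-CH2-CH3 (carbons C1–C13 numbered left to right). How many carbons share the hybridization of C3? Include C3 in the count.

7

C3 is sp3 (only σ bonds).
C1: sp3 ✓
C2: sp3 ✓
C3: sp3 ✓
C4: sp3 ✓
C5: sp3 ✓
C6: sp
C7: sp
C8: sp2
C9: sp2
C10: sp2
C11: sp2
C12: sp3 ✓
C13: sp3 ✓
7 carbons are sp3.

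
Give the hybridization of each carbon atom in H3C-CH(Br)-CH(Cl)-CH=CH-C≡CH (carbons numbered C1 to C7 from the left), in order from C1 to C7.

C1 — 4 σ bonds. Steric number 4, so sp3.
C2 (4 σ bonds) has steric number 4: sp3.
C3 (4 σ bonds) has steric number 4: sp3.
C4: 3 σ bonds, plus one π bond; 3 regions of electron density → sp2.
C5: 3 σ bonds, plus one π bond; 3 regions of electron density → sp2.
C6 carries 2 σ bonds, plus two π bonds, giving a steric number of 2, so it is sp.
C7 is sp: 2 σ bonds, plus two π bonds, 2 electron-density regions.

C1 sp3, C2 sp3, C3 sp3, C4 sp2, C5 sp2, C6 sp, C7 sp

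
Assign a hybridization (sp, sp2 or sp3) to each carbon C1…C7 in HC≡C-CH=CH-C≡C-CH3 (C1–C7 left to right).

C1 sp, C2 sp, C3 sp2, C4 sp2, C5 sp, C6 sp, C7 sp3

C1: 2 σ bonds, plus two π bonds; 2 regions of electron density → sp.
C2 is sp: 2 σ bonds, plus two π bonds, 2 electron-density regions.
C3: 3 σ bonds, plus one π bond — 3 electron domains, sp2.
C4: 3 σ bonds, plus one π bond — 3 electron domains, sp2.
C5 — 2 σ bonds, plus two π bonds. Steric number 2, so sp.
C6: 2 σ bonds, plus two π bonds; 2 regions of electron density → sp.
C7 carries 4 σ bonds, giving a steric number of 4, so it is sp3.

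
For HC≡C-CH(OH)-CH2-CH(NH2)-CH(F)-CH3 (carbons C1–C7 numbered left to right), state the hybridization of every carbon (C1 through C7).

C1 sp, C2 sp, C3 sp3, C4 sp3, C5 sp3, C6 sp3, C7 sp3

C1: 2 σ bonds, plus two π bonds — 2 electron domains, sp.
C2: 2 σ bonds, plus two π bonds — 2 electron domains, sp.
C3 has 4 σ bonds: steric number 4 → sp3.
C4 has 4 σ bonds: steric number 4 → sp3.
C5 is sp3: 4 σ bonds, 4 electron-density regions.
C6 — 4 σ bonds. Steric number 4, so sp3.
C7 carries 4 σ bonds, giving a steric number of 4, so it is sp3.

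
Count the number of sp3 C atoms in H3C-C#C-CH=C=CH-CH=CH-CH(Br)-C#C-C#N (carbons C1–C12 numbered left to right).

C1: sp3 ✓
C2: sp
C3: sp
C4: sp2
C5: sp
C6: sp2
C7: sp2
C8: sp2
C9: sp3 ✓
C10: sp
C11: sp
C12: sp
C1, C9 → 2 sp3 carbons.

2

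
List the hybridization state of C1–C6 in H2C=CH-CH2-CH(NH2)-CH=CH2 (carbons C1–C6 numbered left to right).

C1 sp2, C2 sp2, C3 sp3, C4 sp3, C5 sp2, C6 sp2

C1 — 3 σ bonds, plus one π bond. Steric number 3, so sp2.
C2: 3 σ bonds, plus one π bond — 3 electron domains, sp2.
C3 carries 4 σ bonds, giving a steric number of 4, so it is sp3.
C4 — 4 σ bonds. Steric number 4, so sp3.
C5 (3 σ bonds, plus one π bond) has steric number 3: sp2.
C6: 3 σ bonds, plus one π bond; 3 regions of electron density → sp2.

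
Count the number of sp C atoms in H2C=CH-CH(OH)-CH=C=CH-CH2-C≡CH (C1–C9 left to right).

3

C1: sp2
C2: sp2
C3: sp3
C4: sp2
C5: sp ✓
C6: sp2
C7: sp3
C8: sp ✓
C9: sp ✓
C5, C8, C9 → 3 sp carbons.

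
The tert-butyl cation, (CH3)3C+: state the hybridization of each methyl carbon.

Each methyl carbon — 4 σ bonds. Steric number 4, so sp3.

sp^3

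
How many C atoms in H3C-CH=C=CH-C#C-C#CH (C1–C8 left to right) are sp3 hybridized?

1

C1: sp3 ✓
C2: sp2
C3: sp
C4: sp2
C5: sp
C6: sp
C7: sp
C8: sp
C1 → 1 sp3 carbon.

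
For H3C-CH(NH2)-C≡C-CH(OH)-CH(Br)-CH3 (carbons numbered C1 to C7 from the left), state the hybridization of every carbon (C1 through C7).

C1 sp3, C2 sp3, C3 sp, C4 sp, C5 sp3, C6 sp3, C7 sp3

C1 carries 4 σ bonds, giving a steric number of 4, so it is sp3.
C2 — 4 σ bonds. Steric number 4, so sp3.
C3: 2 σ bonds, plus two π bonds; 2 regions of electron density → sp.
C4 (2 σ bonds, plus two π bonds) has steric number 2: sp.
C5 (4 σ bonds) has steric number 4: sp3.
C6 (4 σ bonds) has steric number 4: sp3.
C7 has 4 σ bonds: steric number 4 → sp3.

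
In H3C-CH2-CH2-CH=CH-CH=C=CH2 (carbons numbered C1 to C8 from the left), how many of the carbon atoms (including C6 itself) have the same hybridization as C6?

4

C6 is sp2 (one π bond).
C1: sp3
C2: sp3
C3: sp3
C4: sp2 ✓
C5: sp2 ✓
C6: sp2 ✓
C7: sp
C8: sp2 ✓
4 carbons are sp2.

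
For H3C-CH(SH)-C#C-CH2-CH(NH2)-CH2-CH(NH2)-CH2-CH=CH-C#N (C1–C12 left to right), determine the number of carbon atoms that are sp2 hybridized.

2

C1: sp3
C2: sp3
C3: sp
C4: sp
C5: sp3
C6: sp3
C7: sp3
C8: sp3
C9: sp3
C10: sp2 ✓
C11: sp2 ✓
C12: sp
C10, C11 → 2 sp2 carbons.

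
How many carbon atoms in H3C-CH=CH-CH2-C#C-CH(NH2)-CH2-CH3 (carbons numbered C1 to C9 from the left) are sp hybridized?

2

C1: sp3
C2: sp2
C3: sp2
C4: sp3
C5: sp ✓
C6: sp ✓
C7: sp3
C8: sp3
C9: sp3
C5, C6 → 2 sp carbons.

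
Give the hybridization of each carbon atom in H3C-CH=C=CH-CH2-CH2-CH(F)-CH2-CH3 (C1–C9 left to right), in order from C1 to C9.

C1: 4 σ bonds — 4 electron domains, sp3.
C2: 3 σ bonds, plus one π bond — 3 electron domains, sp2.
C3: 2 σ bonds, plus two π bonds — 2 electron domains, sp.
C4 (3 σ bonds, plus one π bond) has steric number 3: sp2.
C5 (4 σ bonds) has steric number 4: sp3.
C6 — 4 σ bonds. Steric number 4, so sp3.
C7: 4 σ bonds — 4 electron domains, sp3.
C8 is sp3: 4 σ bonds, 4 electron-density regions.
C9 has 4 σ bonds: steric number 4 → sp3.

C1 sp3, C2 sp2, C3 sp, C4 sp2, C5 sp3, C6 sp3, C7 sp3, C8 sp3, C9 sp3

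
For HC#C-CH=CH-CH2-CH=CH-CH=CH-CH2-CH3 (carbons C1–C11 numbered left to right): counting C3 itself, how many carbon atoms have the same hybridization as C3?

C3 is sp2 (one π bond).
C1: sp
C2: sp
C3: sp2 ✓
C4: sp2 ✓
C5: sp3
C6: sp2 ✓
C7: sp2 ✓
C8: sp2 ✓
C9: sp2 ✓
C10: sp3
C11: sp3
6 carbons are sp2.

6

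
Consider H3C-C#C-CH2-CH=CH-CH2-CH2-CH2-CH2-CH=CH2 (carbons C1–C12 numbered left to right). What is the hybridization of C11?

C11: 3 σ bonds, plus one π bond; 3 regions of electron density → sp2.

sp²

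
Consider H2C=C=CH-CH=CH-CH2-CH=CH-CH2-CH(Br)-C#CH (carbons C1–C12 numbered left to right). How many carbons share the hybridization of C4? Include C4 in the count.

C4 is sp2 (one π bond).
C1: sp2 ✓
C2: sp
C3: sp2 ✓
C4: sp2 ✓
C5: sp2 ✓
C6: sp3
C7: sp2 ✓
C8: sp2 ✓
C9: sp3
C10: sp3
C11: sp
C12: sp
6 carbons are sp2.

6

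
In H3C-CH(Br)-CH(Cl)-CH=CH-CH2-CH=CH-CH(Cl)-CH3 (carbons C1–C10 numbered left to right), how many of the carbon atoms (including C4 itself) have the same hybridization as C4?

C4 is sp2 (one π bond).
C1: sp3
C2: sp3
C3: sp3
C4: sp2 ✓
C5: sp2 ✓
C6: sp3
C7: sp2 ✓
C8: sp2 ✓
C9: sp3
C10: sp3
4 carbons are sp2.

4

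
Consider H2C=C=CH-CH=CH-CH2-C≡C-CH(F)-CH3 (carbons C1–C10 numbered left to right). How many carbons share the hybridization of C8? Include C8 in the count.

3

C8 is sp (two π bonds).
C1: sp2
C2: sp ✓
C3: sp2
C4: sp2
C5: sp2
C6: sp3
C7: sp ✓
C8: sp ✓
C9: sp3
C10: sp3
3 carbons are sp.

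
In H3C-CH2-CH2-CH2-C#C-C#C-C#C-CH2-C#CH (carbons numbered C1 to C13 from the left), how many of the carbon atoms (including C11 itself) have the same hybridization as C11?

C11 is sp3 (only σ bonds).
C1: sp3 ✓
C2: sp3 ✓
C3: sp3 ✓
C4: sp3 ✓
C5: sp
C6: sp
C7: sp
C8: sp
C9: sp
C10: sp
C11: sp3 ✓
C12: sp
C13: sp
5 carbons are sp3.

5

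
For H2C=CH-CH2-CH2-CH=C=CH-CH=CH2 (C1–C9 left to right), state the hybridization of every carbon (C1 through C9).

C1: 3 σ bonds, plus one π bond; 3 regions of electron density → sp2.
C2 has 3 σ bonds, plus one π bond: steric number 3 → sp2.
C3: 4 σ bonds; 4 regions of electron density → sp3.
C4 carries 4 σ bonds, giving a steric number of 4, so it is sp3.
C5: 3 σ bonds, plus one π bond — 3 electron domains, sp2.
C6 carries 2 σ bonds, plus two π bonds, giving a steric number of 2, so it is sp.
C7 has 3 σ bonds, plus one π bond: steric number 3 → sp2.
C8 has 3 σ bonds, plus one π bond: steric number 3 → sp2.
C9 carries 3 σ bonds, plus one π bond, giving a steric number of 3, so it is sp2.

C1 sp2, C2 sp2, C3 sp3, C4 sp3, C5 sp2, C6 sp, C7 sp2, C8 sp2, C9 sp2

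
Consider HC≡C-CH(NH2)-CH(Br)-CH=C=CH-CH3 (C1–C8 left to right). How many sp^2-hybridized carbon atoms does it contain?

2

C1: sp
C2: sp
C3: sp3
C4: sp3
C5: sp2 ✓
C6: sp
C7: sp2 ✓
C8: sp3
C5, C7 → 2 sp2 carbons.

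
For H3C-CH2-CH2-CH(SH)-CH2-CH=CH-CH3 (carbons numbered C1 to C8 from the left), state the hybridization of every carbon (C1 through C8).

C1 sp3, C2 sp3, C3 sp3, C4 sp3, C5 sp3, C6 sp2, C7 sp2, C8 sp3

C1: 4 σ bonds — 4 electron domains, sp3.
C2: 4 σ bonds — 4 electron domains, sp3.
C3 has 4 σ bonds: steric number 4 → sp3.
C4 has 4 σ bonds: steric number 4 → sp3.
C5 has 4 σ bonds: steric number 4 → sp3.
C6 (3 σ bonds, plus one π bond) has steric number 3: sp2.
C7 is sp2: 3 σ bonds, plus one π bond, 3 electron-density regions.
C8 is sp3: 4 σ bonds, 4 electron-density regions.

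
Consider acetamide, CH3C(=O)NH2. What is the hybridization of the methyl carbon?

The methyl carbon: 4 σ bonds — 4 electron domains, sp3.

sp^3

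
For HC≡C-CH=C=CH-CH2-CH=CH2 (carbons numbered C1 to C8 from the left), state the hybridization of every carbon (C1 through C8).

C1 (2 σ bonds, plus two π bonds) has steric number 2: sp.
C2 has 2 σ bonds, plus two π bonds: steric number 2 → sp.
C3 — 3 σ bonds, plus one π bond. Steric number 3, so sp2.
C4 has 2 σ bonds, plus two π bonds: steric number 2 → sp.
C5 carries 3 σ bonds, plus one π bond, giving a steric number of 3, so it is sp2.
C6: 4 σ bonds; 4 regions of electron density → sp3.
C7 has 3 σ bonds, plus one π bond: steric number 3 → sp2.
C8 — 3 σ bonds, plus one π bond. Steric number 3, so sp2.

C1 sp, C2 sp, C3 sp2, C4 sp, C5 sp2, C6 sp3, C7 sp2, C8 sp2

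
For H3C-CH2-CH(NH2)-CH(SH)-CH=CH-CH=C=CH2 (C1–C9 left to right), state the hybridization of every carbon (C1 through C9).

C1 sp3, C2 sp3, C3 sp3, C4 sp3, C5 sp2, C6 sp2, C7 sp2, C8 sp, C9 sp2

C1 has 4 σ bonds: steric number 4 → sp3.
C2: 4 σ bonds; 4 regions of electron density → sp3.
C3 has 4 σ bonds: steric number 4 → sp3.
C4 carries 4 σ bonds, giving a steric number of 4, so it is sp3.
C5 — 3 σ bonds, plus one π bond. Steric number 3, so sp2.
C6 (3 σ bonds, plus one π bond) has steric number 3: sp2.
C7 is sp2: 3 σ bonds, plus one π bond, 3 electron-density regions.
C8 is sp: 2 σ bonds, plus two π bonds, 2 electron-density regions.
C9 carries 3 σ bonds, plus one π bond, giving a steric number of 3, so it is sp2.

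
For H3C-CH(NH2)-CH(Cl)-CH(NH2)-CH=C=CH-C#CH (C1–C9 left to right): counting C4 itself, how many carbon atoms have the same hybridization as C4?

4

C4 is sp3 (only σ bonds).
C1: sp3 ✓
C2: sp3 ✓
C3: sp3 ✓
C4: sp3 ✓
C5: sp2
C6: sp
C7: sp2
C8: sp
C9: sp
4 carbons are sp3.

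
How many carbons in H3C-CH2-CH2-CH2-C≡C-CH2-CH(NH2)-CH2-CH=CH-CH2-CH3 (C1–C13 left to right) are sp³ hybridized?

9

C1: sp3 ✓
C2: sp3 ✓
C3: sp3 ✓
C4: sp3 ✓
C5: sp
C6: sp
C7: sp3 ✓
C8: sp3 ✓
C9: sp3 ✓
C10: sp2
C11: sp2
C12: sp3 ✓
C13: sp3 ✓
C1, C2, C3, C4, C7, C8, C9, C12, C13 → 9 sp3 carbons.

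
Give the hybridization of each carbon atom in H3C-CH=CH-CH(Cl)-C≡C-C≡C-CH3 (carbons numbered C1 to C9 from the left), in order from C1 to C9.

C1 sp3, C2 sp2, C3 sp2, C4 sp3, C5 sp, C6 sp, C7 sp, C8 sp, C9 sp3

C1: 4 σ bonds — 4 electron domains, sp3.
C2: 3 σ bonds, plus one π bond — 3 electron domains, sp2.
C3: 3 σ bonds, plus one π bond — 3 electron domains, sp2.
C4 has 4 σ bonds: steric number 4 → sp3.
C5 (2 σ bonds, plus two π bonds) has steric number 2: sp.
C6 carries 2 σ bonds, plus two π bonds, giving a steric number of 2, so it is sp.
C7: 2 σ bonds, plus two π bonds — 2 electron domains, sp.
C8 (2 σ bonds, plus two π bonds) has steric number 2: sp.
C9 carries 4 σ bonds, giving a steric number of 4, so it is sp3.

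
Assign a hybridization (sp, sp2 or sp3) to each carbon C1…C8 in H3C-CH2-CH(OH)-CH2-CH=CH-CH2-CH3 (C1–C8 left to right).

C1: 4 σ bonds — 4 electron domains, sp3.
C2 — 4 σ bonds. Steric number 4, so sp3.
C3 (4 σ bonds) has steric number 4: sp3.
C4: 4 σ bonds — 4 electron domains, sp3.
C5 has 3 σ bonds, plus one π bond: steric number 3 → sp2.
C6 carries 3 σ bonds, plus one π bond, giving a steric number of 3, so it is sp2.
C7 is sp3: 4 σ bonds, 4 electron-density regions.
C8 carries 4 σ bonds, giving a steric number of 4, so it is sp3.

C1 sp3, C2 sp3, C3 sp3, C4 sp3, C5 sp2, C6 sp2, C7 sp3, C8 sp3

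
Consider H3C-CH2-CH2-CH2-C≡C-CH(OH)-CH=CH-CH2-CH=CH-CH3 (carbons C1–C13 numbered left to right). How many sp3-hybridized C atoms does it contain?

C1: sp3 ✓
C2: sp3 ✓
C3: sp3 ✓
C4: sp3 ✓
C5: sp
C6: sp
C7: sp3 ✓
C8: sp2
C9: sp2
C10: sp3 ✓
C11: sp2
C12: sp2
C13: sp3 ✓
C1, C2, C3, C4, C7, C10, C13 → 7 sp3 carbons.

7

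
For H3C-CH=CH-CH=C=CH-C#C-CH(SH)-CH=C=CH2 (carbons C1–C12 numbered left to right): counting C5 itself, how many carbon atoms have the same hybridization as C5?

C5 is sp (two π bonds).
C1: sp3
C2: sp2
C3: sp2
C4: sp2
C5: sp ✓
C6: sp2
C7: sp ✓
C8: sp ✓
C9: sp3
C10: sp2
C11: sp ✓
C12: sp2
4 carbons are sp.

4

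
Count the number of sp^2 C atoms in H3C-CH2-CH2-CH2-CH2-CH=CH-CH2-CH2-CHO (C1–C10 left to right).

C1: sp3
C2: sp3
C3: sp3
C4: sp3
C5: sp3
C6: sp2 ✓
C7: sp2 ✓
C8: sp3
C9: sp3
C10: sp2 ✓
C6, C7, C10 → 3 sp2 carbons.

3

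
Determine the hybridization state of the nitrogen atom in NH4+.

sp³

Four σ bonds, no lone pair → sp3, tetrahedral.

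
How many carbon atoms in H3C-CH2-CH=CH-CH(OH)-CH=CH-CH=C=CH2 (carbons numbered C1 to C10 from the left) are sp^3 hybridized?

C1: sp3 ✓
C2: sp3 ✓
C3: sp2
C4: sp2
C5: sp3 ✓
C6: sp2
C7: sp2
C8: sp2
C9: sp
C10: sp2
C1, C2, C5 → 3 sp3 carbons.

3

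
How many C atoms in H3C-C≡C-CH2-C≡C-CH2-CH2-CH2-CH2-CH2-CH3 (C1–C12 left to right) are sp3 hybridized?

8

C1: sp3 ✓
C2: sp
C3: sp
C4: sp3 ✓
C5: sp
C6: sp
C7: sp3 ✓
C8: sp3 ✓
C9: sp3 ✓
C10: sp3 ✓
C11: sp3 ✓
C12: sp3 ✓
C1, C4, C7, C8, C9, C10, C11, C12 → 8 sp3 carbons.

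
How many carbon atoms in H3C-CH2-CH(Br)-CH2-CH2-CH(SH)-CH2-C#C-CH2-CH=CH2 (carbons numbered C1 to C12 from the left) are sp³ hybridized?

8

C1: sp3 ✓
C2: sp3 ✓
C3: sp3 ✓
C4: sp3 ✓
C5: sp3 ✓
C6: sp3 ✓
C7: sp3 ✓
C8: sp
C9: sp
C10: sp3 ✓
C11: sp2
C12: sp2
C1, C2, C3, C4, C5, C6, C7, C10 → 8 sp3 carbons.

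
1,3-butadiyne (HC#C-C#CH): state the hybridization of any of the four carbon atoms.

sp

Every carbon is part of a C≡C triple bond: two σ regions → sp.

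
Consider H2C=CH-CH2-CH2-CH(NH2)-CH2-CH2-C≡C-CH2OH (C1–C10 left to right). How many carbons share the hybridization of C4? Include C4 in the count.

6

C4 is sp3 (only σ bonds).
C1: sp2
C2: sp2
C3: sp3 ✓
C4: sp3 ✓
C5: sp3 ✓
C6: sp3 ✓
C7: sp3 ✓
C8: sp
C9: sp
C10: sp3 ✓
6 carbons are sp3.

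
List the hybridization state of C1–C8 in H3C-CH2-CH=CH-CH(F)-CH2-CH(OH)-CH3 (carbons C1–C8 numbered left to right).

C1 sp3, C2 sp3, C3 sp2, C4 sp2, C5 sp3, C6 sp3, C7 sp3, C8 sp3

C1 has 4 σ bonds: steric number 4 → sp3.
C2: 4 σ bonds; 4 regions of electron density → sp3.
C3 — 3 σ bonds, plus one π bond. Steric number 3, so sp2.
C4: 3 σ bonds, plus one π bond — 3 electron domains, sp2.
C5 is sp3: 4 σ bonds, 4 electron-density regions.
C6 has 4 σ bonds: steric number 4 → sp3.
C7 is sp3: 4 σ bonds, 4 electron-density regions.
C8 carries 4 σ bonds, giving a steric number of 4, so it is sp3.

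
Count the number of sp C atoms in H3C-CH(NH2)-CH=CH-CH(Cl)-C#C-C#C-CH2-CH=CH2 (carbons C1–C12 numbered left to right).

4

C1: sp3
C2: sp3
C3: sp2
C4: sp2
C5: sp3
C6: sp ✓
C7: sp ✓
C8: sp ✓
C9: sp ✓
C10: sp3
C11: sp2
C12: sp2
C6, C7, C8, C9 → 4 sp carbons.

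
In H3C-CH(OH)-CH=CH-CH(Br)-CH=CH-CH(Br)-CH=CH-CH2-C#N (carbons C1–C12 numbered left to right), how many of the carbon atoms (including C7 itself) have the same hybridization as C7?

6

C7 is sp2 (one π bond).
C1: sp3
C2: sp3
C3: sp2 ✓
C4: sp2 ✓
C5: sp3
C6: sp2 ✓
C7: sp2 ✓
C8: sp3
C9: sp2 ✓
C10: sp2 ✓
C11: sp3
C12: sp
6 carbons are sp2.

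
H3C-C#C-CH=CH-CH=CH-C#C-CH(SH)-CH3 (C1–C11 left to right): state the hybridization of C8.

C8 (2 σ bonds, plus two π bonds) has steric number 2: sp.

sp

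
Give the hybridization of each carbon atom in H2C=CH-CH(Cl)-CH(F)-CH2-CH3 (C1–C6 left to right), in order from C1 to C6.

C1 sp2, C2 sp2, C3 sp3, C4 sp3, C5 sp3, C6 sp3

C1 — 3 σ bonds, plus one π bond. Steric number 3, so sp2.
C2 has 3 σ bonds, plus one π bond: steric number 3 → sp2.
C3 carries 4 σ bonds, giving a steric number of 4, so it is sp3.
C4 is sp3: 4 σ bonds, 4 electron-density regions.
C5 (4 σ bonds) has steric number 4: sp3.
C6 (4 σ bonds) has steric number 4: sp3.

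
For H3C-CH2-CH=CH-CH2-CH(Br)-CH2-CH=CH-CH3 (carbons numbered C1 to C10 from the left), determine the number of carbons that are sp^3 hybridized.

6

C1: sp3 ✓
C2: sp3 ✓
C3: sp2
C4: sp2
C5: sp3 ✓
C6: sp3 ✓
C7: sp3 ✓
C8: sp2
C9: sp2
C10: sp3 ✓
C1, C2, C5, C6, C7, C10 → 6 sp3 carbons.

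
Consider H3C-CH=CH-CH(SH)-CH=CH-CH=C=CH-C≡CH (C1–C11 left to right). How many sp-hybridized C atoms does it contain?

C1: sp3
C2: sp2
C3: sp2
C4: sp3
C5: sp2
C6: sp2
C7: sp2
C8: sp ✓
C9: sp2
C10: sp ✓
C11: sp ✓
C8, C10, C11 → 3 sp carbons.

3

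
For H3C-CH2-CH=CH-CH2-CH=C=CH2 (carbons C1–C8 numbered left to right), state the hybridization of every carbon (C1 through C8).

C1: 4 σ bonds; 4 regions of electron density → sp3.
C2 has 4 σ bonds: steric number 4 → sp3.
C3 carries 3 σ bonds, plus one π bond, giving a steric number of 3, so it is sp2.
C4 carries 3 σ bonds, plus one π bond, giving a steric number of 3, so it is sp2.
C5 is sp3: 4 σ bonds, 4 electron-density regions.
C6: 3 σ bonds, plus one π bond; 3 regions of electron density → sp2.
C7: 2 σ bonds, plus two π bonds — 2 electron domains, sp.
C8 — 3 σ bonds, plus one π bond. Steric number 3, so sp2.

C1 sp3, C2 sp3, C3 sp2, C4 sp2, C5 sp3, C6 sp2, C7 sp, C8 sp2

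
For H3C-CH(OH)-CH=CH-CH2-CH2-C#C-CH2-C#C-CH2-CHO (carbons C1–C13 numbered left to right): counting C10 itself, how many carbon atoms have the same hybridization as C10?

4

C10 is sp (two π bonds).
C1: sp3
C2: sp3
C3: sp2
C4: sp2
C5: sp3
C6: sp3
C7: sp ✓
C8: sp ✓
C9: sp3
C10: sp ✓
C11: sp ✓
C12: sp3
C13: sp2
4 carbons are sp.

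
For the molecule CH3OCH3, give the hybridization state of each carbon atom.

Each carbon atom: 4 σ bonds; 4 regions of electron density → sp3.

sp³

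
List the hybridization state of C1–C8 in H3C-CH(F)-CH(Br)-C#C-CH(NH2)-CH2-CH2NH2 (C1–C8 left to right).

C1 sp3, C2 sp3, C3 sp3, C4 sp, C5 sp, C6 sp3, C7 sp3, C8 sp3

C1: 4 σ bonds; 4 regions of electron density → sp3.
C2: 4 σ bonds; 4 regions of electron density → sp3.
C3 carries 4 σ bonds, giving a steric number of 4, so it is sp3.
C4 — 2 σ bonds, plus two π bonds. Steric number 2, so sp.
C5 is sp: 2 σ bonds, plus two π bonds, 2 electron-density regions.
C6 (4 σ bonds) has steric number 4: sp3.
C7: 4 σ bonds; 4 regions of electron density → sp3.
C8 is sp3: 4 σ bonds, 4 electron-density regions.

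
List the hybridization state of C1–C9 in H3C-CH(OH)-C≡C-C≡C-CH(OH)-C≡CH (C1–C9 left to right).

C1 is sp3: 4 σ bonds, 4 electron-density regions.
C2 (4 σ bonds) has steric number 4: sp3.
C3 has 2 σ bonds, plus two π bonds: steric number 2 → sp.
C4 carries 2 σ bonds, plus two π bonds, giving a steric number of 2, so it is sp.
C5 carries 2 σ bonds, plus two π bonds, giving a steric number of 2, so it is sp.
C6 is sp: 2 σ bonds, plus two π bonds, 2 electron-density regions.
C7: 4 σ bonds — 4 electron domains, sp3.
C8 has 2 σ bonds, plus two π bonds: steric number 2 → sp.
C9 carries 2 σ bonds, plus two π bonds, giving a steric number of 2, so it is sp.

C1 sp3, C2 sp3, C3 sp, C4 sp, C5 sp, C6 sp, C7 sp3, C8 sp, C9 sp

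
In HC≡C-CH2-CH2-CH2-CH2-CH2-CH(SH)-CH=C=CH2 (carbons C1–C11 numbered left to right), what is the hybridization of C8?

sp3

C8 carries 4 σ bonds, giving a steric number of 4, so it is sp3.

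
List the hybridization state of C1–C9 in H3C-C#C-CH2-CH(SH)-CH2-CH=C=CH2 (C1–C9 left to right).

C1 sp3, C2 sp, C3 sp, C4 sp3, C5 sp3, C6 sp3, C7 sp2, C8 sp, C9 sp2

C1: 4 σ bonds — 4 electron domains, sp3.
C2 has 2 σ bonds, plus two π bonds: steric number 2 → sp.
C3 — 2 σ bonds, plus two π bonds. Steric number 2, so sp.
C4 has 4 σ bonds: steric number 4 → sp3.
C5: 4 σ bonds; 4 regions of electron density → sp3.
C6 has 4 σ bonds: steric number 4 → sp3.
C7 has 3 σ bonds, plus one π bond: steric number 3 → sp2.
C8: 2 σ bonds, plus two π bonds; 2 regions of electron density → sp.
C9 (3 σ bonds, plus one π bond) has steric number 3: sp2.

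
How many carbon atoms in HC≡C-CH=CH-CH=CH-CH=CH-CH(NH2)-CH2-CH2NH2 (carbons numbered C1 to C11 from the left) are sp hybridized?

2

C1: sp ✓
C2: sp ✓
C3: sp2
C4: sp2
C5: sp2
C6: sp2
C7: sp2
C8: sp2
C9: sp3
C10: sp3
C11: sp3
C1, C2 → 2 sp carbons.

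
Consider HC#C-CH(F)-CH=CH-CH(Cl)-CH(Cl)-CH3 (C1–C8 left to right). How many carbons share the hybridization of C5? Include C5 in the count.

C5 is sp2 (one π bond).
C1: sp
C2: sp
C3: sp3
C4: sp2 ✓
C5: sp2 ✓
C6: sp3
C7: sp3
C8: sp3
2 carbons are sp2.

2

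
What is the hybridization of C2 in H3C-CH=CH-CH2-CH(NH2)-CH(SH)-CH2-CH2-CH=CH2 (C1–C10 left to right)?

sp^2

C2 (3 σ bonds, plus one π bond) has steric number 3: sp2.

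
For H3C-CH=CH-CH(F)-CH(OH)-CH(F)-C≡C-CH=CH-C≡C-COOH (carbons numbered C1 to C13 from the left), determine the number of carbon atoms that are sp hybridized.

4

C1: sp3
C2: sp2
C3: sp2
C4: sp3
C5: sp3
C6: sp3
C7: sp ✓
C8: sp ✓
C9: sp2
C10: sp2
C11: sp ✓
C12: sp ✓
C13: sp2
C7, C8, C11, C12 → 4 sp carbons.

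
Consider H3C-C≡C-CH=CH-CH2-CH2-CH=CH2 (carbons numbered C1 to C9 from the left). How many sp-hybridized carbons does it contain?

2

C1: sp3
C2: sp ✓
C3: sp ✓
C4: sp2
C5: sp2
C6: sp3
C7: sp3
C8: sp2
C9: sp2
C2, C3 → 2 sp carbons.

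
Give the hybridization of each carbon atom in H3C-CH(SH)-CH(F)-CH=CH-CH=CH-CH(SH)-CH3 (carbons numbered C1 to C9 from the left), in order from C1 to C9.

C1 sp3, C2 sp3, C3 sp3, C4 sp2, C5 sp2, C6 sp2, C7 sp2, C8 sp3, C9 sp3

C1 is sp3: 4 σ bonds, 4 electron-density regions.
C2 carries 4 σ bonds, giving a steric number of 4, so it is sp3.
C3: 4 σ bonds — 4 electron domains, sp3.
C4 is sp2: 3 σ bonds, plus one π bond, 3 electron-density regions.
C5 has 3 σ bonds, plus one π bond: steric number 3 → sp2.
C6: 3 σ bonds, plus one π bond — 3 electron domains, sp2.
C7 carries 3 σ bonds, plus one π bond, giving a steric number of 3, so it is sp2.
C8 has 4 σ bonds: steric number 4 → sp3.
C9 carries 4 σ bonds, giving a steric number of 4, so it is sp3.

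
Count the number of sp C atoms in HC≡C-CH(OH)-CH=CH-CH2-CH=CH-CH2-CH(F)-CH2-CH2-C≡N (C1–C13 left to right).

C1: sp ✓
C2: sp ✓
C3: sp3
C4: sp2
C5: sp2
C6: sp3
C7: sp2
C8: sp2
C9: sp3
C10: sp3
C11: sp3
C12: sp3
C13: sp ✓
C1, C2, C13 → 3 sp carbons.

3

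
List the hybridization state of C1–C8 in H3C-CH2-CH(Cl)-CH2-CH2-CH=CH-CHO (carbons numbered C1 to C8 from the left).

C1 sp3, C2 sp3, C3 sp3, C4 sp3, C5 sp3, C6 sp2, C7 sp2, C8 sp2

C1: 4 σ bonds — 4 electron domains, sp3.
C2 — 4 σ bonds. Steric number 4, so sp3.
C3 carries 4 σ bonds, giving a steric number of 4, so it is sp3.
C4 carries 4 σ bonds, giving a steric number of 4, so it is sp3.
C5 has 4 σ bonds: steric number 4 → sp3.
C6 is sp2: 3 σ bonds, plus one π bond, 3 electron-density regions.
C7 (3 σ bonds, plus one π bond) has steric number 3: sp2.
C8 carries 3 σ bonds, plus one π bond, giving a steric number of 3, so it is sp2.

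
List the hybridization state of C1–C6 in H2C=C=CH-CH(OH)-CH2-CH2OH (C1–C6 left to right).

C1 sp2, C2 sp, C3 sp2, C4 sp3, C5 sp3, C6 sp3

C1: 3 σ bonds, plus one π bond; 3 regions of electron density → sp2.
C2: 2 σ bonds, plus two π bonds; 2 regions of electron density → sp.
C3 carries 3 σ bonds, plus one π bond, giving a steric number of 3, so it is sp2.
C4 — 4 σ bonds. Steric number 4, so sp3.
C5 (4 σ bonds) has steric number 4: sp3.
C6 (4 σ bonds) has steric number 4: sp3.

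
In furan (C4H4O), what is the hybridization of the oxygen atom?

sp²

One O lone pair is in the aromatic π system (p orbital), the other is in an sp2 hybrid in the ring plane; O has two σ bonds + one in-plane lone pair → sp2.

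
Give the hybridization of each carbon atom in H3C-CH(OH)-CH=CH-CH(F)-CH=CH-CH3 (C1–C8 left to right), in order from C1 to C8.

C1 sp3, C2 sp3, C3 sp2, C4 sp2, C5 sp3, C6 sp2, C7 sp2, C8 sp3

C1 carries 4 σ bonds, giving a steric number of 4, so it is sp3.
C2 has 4 σ bonds: steric number 4 → sp3.
C3 (3 σ bonds, plus one π bond) has steric number 3: sp2.
C4 — 3 σ bonds, plus one π bond. Steric number 3, so sp2.
C5 has 4 σ bonds: steric number 4 → sp3.
C6 carries 3 σ bonds, plus one π bond, giving a steric number of 3, so it is sp2.
C7 has 3 σ bonds, plus one π bond: steric number 3 → sp2.
C8: 4 σ bonds — 4 electron domains, sp3.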